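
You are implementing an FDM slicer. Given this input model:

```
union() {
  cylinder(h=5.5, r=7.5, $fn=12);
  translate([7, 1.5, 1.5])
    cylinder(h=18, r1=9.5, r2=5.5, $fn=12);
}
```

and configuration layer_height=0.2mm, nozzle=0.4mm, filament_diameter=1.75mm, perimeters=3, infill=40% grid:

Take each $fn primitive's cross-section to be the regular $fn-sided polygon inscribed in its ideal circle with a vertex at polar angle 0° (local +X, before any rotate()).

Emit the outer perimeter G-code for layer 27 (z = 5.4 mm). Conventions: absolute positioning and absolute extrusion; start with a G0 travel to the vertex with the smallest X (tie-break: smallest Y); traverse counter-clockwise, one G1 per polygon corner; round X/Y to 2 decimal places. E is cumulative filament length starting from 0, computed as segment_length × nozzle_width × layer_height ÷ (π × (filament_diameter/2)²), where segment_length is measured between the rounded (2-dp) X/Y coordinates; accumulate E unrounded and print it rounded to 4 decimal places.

At z = 5.4 mm: the cylinder: section is a regular 12-gon, circumradius r=7.5; the cone at (7, 1.5) contributes a regular 12-gon of circumradius 8.633 (interpolated between r1=9.5 and r2=5.5 at t=0.217); Taking the union: the regions partially overlap (shared area 85.84 mm²), so overlapping operands fuse into one piece — 1 connected region. The outline is a single polygon with 18 vertices. Extrusion per mm of travel: 0.4 × 0.2 / (π × 0.875²) = 0.033260. Accumulating E over each segment gives final E = 2.1733.

G0 X-7.50 Y0.00 Z5.40
G1 X-6.50 Y-3.75 E0.1291
G1 X-3.75 Y-6.50 E0.2584
G1 X0.00 Y-7.50 E0.3875
G1 X3.75 Y-6.50 E0.5166
G1 X3.93 Y-6.31 E0.5253
G1 X7.00 Y-7.13 E0.6310
G1 X11.32 Y-5.98 E0.7797
G1 X14.48 Y-2.82 E0.9283
G1 X15.63 Y1.50 E1.0770
G1 X14.48 Y5.82 E1.2257
G1 X11.32 Y8.98 E1.3743
G1 X7.00 Y10.13 E1.5230
G1 X2.68 Y8.98 E1.6717
G1 X0.95 Y7.25 E1.7531
G1 X0.00 Y7.50 E1.7858
G1 X-3.75 Y6.50 E1.9148
G1 X-6.50 Y3.75 E2.0442
G1 X-7.50 Y0.00 E2.1733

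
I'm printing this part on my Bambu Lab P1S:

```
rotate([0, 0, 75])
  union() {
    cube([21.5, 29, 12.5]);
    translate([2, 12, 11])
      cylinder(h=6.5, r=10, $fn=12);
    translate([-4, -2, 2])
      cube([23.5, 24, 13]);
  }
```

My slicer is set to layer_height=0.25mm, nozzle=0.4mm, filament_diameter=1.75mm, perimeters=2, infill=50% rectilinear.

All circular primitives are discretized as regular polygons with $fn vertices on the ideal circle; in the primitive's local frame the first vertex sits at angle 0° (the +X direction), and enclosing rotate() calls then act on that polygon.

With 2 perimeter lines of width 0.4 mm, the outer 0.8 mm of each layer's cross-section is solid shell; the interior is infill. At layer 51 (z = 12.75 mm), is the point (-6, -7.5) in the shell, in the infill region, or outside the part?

At z = 12.75 mm: the cube is not intersected at this z (z outside [0, 12.5]); the cylinder at (2, 12): section is a regular 12-gon, circumradius r=10; the cube at (-4, -2) (footprint 23.5×24) is included at this height; Merging all regions: the regions partially overlap (shared area 259.62 mm²), so overlapping operands fuse into one piece — 1 connected region; (rotated 75° about Z; rotation is an isometry so areas/perimeters/island counts are preserved). Overall, the cross-section is a single solid region. Undo the 75° rotation: the query point maps to (-8.797, 3.854) in the un-rotated model frame. The nearest boundary edge runs (-4.00, 4.34)→(-6.66, 7.00); distance from the point to it = 3.74 mm. The point is not inside any of the regions above, so it lies outside the cross-section (3.74 mm from the nearest boundary).

outside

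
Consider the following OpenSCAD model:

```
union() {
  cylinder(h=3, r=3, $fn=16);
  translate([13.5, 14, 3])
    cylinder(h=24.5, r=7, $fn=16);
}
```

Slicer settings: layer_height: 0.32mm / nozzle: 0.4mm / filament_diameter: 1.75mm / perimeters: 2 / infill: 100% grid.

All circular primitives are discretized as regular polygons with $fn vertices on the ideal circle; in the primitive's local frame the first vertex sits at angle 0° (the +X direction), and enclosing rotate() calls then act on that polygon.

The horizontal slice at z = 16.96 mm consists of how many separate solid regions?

At z = 16.96 mm: the cylinder is not intersected at this z (z outside [0, 3]); the r=7 cylinder at (13.5, 14) gives a regular 16-gon of circumradius 7 (constant along its height); Combining (union): only the r=7 cylinder at (13.5, 14) is present, so the union is just that shape — 1 connected region. The result has 1 disconnected region.

1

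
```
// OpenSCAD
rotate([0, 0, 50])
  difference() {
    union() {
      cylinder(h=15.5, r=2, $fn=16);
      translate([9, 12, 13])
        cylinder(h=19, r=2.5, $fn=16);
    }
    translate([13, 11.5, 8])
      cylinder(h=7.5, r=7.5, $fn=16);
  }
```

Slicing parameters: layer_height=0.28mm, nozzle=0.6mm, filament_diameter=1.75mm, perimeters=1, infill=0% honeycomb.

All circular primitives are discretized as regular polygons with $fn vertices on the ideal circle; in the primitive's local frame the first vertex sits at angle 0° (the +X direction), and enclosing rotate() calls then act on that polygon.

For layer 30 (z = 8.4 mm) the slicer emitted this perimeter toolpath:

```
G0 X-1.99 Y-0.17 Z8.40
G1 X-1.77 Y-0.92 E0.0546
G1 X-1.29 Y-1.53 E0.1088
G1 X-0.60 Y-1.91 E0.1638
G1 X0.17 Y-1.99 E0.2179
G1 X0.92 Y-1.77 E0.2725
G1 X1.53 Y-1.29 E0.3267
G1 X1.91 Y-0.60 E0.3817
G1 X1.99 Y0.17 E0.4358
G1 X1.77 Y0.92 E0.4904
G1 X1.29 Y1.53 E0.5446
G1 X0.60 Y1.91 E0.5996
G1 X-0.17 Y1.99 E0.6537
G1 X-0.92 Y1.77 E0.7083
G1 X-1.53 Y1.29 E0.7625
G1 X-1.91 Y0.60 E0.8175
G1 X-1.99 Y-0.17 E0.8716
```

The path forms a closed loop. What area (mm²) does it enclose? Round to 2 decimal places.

Apply the shoelace formula to the sequence of (X, Y) vertices; enclosed area = 12.23 mm².

12.23 mm²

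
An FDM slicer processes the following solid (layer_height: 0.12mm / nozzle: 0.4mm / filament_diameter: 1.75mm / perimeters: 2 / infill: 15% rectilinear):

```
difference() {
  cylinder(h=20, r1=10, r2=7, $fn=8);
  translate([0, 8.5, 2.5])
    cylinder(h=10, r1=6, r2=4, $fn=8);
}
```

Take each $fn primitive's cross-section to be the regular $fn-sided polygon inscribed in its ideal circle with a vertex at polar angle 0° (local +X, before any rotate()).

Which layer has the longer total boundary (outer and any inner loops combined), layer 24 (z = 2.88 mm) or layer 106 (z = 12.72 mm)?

layer 24 (z = 2.88 mm)

Layer 24 (z = 2.88): the cone (r1=10→r2=7) has section circumradius 9.568 here — a regular 8-gon (perimeter = 2·8·9.568·sin(180°/8) = 58.58 mm); the cone at (0, 8.5): at t=0.038 of its height the radius interpolates to r₁+(r₂−r₁)t = 5.924, giving a regular 8-gon of that circumradius (perimeter = 2·8·5.924·sin(180°/8) = 36.27 mm); Taking the first minus the rest: starting from the cone, the cone at (0, 8.5) partially overlaps it — only the 48.43 mm² overlap (of its 99.26 mm²) is removed, clipping the outline — boundary = 62.40 mm. So its perimeter = 62.40 mm. Layer 106 (z = 12.72): the cone (r1=10→r2=7) has section circumradius 8.092 here — a regular 8-gon (perimeter = 2·8·8.092·sin(180°/8) = 49.55 mm); the cone at (0, 8.5) is not intersected at this z (z outside [2.5, 12.5]); Taking the first minus the rest: none of the subtracted shapes is present at this height, so the cone is unchanged — boundary = 49.55 mm. So its perimeter = 49.55 mm. Layer 24 is larger (62.40 vs 49.55 mm).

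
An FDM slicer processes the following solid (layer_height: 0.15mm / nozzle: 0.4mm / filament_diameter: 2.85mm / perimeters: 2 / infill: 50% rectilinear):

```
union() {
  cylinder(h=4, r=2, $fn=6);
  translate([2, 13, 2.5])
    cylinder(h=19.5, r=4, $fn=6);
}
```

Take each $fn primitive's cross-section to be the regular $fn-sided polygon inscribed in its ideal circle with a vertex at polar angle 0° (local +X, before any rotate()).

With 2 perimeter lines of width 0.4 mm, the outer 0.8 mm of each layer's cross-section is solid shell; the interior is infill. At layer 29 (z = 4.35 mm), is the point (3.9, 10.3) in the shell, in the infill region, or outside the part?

At z = 4.35 mm: the cylinder does not reach this height (z outside [0, 4]); the cylinder at (2, 13): section is a regular 6-gon, circumradius r=4; Taking the union: only the r=4 cylinder at (2, 13) is present, so the union is just that shape — 1 connected region. Overall, the cross-section is a single solid region. The nearest boundary edge runs (4.00, 9.54)→(6.00, 13.00); distance from the point to it = 0.47 mm. The point is inside the cross-section, 0.47 mm from the nearest boundary — within the 0.8 mm shell band (2 × 0.4).

shell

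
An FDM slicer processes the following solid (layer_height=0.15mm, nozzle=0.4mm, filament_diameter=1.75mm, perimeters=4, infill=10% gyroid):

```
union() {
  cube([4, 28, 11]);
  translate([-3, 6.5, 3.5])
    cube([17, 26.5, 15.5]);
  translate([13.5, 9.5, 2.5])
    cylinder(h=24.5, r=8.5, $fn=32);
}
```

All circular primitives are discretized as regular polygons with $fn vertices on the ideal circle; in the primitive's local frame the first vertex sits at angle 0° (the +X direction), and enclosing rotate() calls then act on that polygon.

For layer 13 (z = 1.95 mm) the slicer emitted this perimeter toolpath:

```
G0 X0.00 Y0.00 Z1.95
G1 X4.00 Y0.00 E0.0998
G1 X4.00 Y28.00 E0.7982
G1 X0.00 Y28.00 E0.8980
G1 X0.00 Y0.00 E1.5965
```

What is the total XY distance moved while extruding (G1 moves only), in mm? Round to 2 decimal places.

Sum the Euclidean lengths of each G1 segment: total = 64.00 mm.

64.00 mm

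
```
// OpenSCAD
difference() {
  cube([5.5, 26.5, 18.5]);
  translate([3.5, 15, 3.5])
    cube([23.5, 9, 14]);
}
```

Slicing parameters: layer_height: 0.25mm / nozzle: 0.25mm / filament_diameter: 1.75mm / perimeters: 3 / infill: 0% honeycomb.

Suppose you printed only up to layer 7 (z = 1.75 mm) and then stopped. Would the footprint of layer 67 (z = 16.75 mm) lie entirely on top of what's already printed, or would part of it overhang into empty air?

Compare the two slices. At z = 1.75: the 5.5×26.5 cube contributes its full rectangle (area 145.75 mm²); the cube at (3.5, 15) is absent (z outside [3.5, 17.5]); Subtracting the remaining from the first: none of the subtracted shapes is present at this height, so the 5.5×26.5 cube is unchanged — area = 145.75 mm². At z = 16.75: the 5.5×26.5 cube contributes its full rectangle (area 145.75 mm²); the 23.5×9 cube at (3.5, 15) contributes its full rectangle (area 211.50 mm²); Subtracting the remaining from the first: starting from the 5.5×26.5 cube (145.75 mm²), the 23.5×9 cube at (3.5, 15) partially overlaps it — only the 18.00 mm² overlap (of its 211.50 mm²) is removed, clipping the outline — area = 127.75 mm². Checking containment: the cross-section at z = 16.75 is a subset of the cross-section at z = 1.75.

entirely on top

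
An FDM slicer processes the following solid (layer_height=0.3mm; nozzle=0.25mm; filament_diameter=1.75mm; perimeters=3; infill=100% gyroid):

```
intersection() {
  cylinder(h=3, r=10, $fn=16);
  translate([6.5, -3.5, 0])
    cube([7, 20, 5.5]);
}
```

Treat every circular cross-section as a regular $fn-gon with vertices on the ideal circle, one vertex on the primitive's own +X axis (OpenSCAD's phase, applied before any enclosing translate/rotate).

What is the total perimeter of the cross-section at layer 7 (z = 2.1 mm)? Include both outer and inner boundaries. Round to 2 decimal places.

25.82 mm

At z = 2.1 mm: the r=10 cylinder contributes a regular 16-gon of circumradius 10 (perimeter = 2·16·10.000·sin(180°/16) = 62.43 mm); the 7×20 cube at (6.5, -3.5) contributes its full rectangle (perimeter 54.00 mm); After intersecting: the 7×20 cube at (6.5, -3.5) partially overlaps the r=10 cylinder; clipping to the common part keeps 28.45 mm² — boundary = 25.82 mm. Overall, the cross-section is a single solid region. Total boundary length (outer) = 25.82 mm.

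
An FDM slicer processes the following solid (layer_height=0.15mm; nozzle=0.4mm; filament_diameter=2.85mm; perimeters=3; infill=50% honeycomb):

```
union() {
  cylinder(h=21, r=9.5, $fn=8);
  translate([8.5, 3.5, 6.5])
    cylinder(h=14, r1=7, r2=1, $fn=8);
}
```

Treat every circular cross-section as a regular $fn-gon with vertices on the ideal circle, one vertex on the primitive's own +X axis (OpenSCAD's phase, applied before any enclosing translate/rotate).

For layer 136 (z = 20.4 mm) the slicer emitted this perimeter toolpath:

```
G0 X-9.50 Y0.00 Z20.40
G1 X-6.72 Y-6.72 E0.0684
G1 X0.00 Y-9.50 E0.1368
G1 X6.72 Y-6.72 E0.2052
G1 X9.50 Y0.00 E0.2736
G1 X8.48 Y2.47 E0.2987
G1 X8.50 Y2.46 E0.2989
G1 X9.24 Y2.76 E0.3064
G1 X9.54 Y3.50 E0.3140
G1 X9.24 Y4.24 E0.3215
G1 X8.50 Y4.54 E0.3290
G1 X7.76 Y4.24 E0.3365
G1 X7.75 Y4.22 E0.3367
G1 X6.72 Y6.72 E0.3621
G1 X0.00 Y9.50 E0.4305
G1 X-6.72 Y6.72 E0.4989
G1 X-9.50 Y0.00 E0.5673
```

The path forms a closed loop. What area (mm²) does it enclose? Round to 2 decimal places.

257.69 mm²

Apply the shoelace formula to the sequence of (X, Y) vertices; enclosed area = 257.69 mm².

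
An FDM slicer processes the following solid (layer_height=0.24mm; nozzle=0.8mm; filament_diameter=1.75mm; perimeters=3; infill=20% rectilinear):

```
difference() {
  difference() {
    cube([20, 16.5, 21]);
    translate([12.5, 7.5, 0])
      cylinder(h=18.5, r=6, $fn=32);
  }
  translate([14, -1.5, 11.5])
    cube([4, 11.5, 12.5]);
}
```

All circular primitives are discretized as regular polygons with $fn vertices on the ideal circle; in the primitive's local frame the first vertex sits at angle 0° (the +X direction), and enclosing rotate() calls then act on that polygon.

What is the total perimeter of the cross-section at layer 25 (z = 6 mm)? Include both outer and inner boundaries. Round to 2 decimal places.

At z = 6 mm: the cube is present — its section is the full 20×16.5 rectangle (perimeter 73.00 mm); the r=6 cylinder at (12.5, 7.5) gives a regular 32-gon of circumradius 6 (constant along its height) (perimeter = 2·32·6.000·sin(180°/32) = 37.64 mm); After the difference (first − rest): starting from the 20×16.5 cube, the r=6 cylinder at (12.5, 7.5) lies wholly inside it (removes its full 112.37 mm² and its 37.64 mm outline becomes a hole wall) — boundary (outer + 1 inner loop) = 110.64 mm; the cube at (14, -1.5) is absent (z outside [11.5, 24]); After the difference (first − rest): none of the subtracted shapes is present at this height, so that combined region is unchanged — boundary (outer + 1 inner loop) = 110.64 mm. Overall, the cross-section is one region with 1 hole. Total boundary length (outer + inner) = 110.64 mm.

110.64 mm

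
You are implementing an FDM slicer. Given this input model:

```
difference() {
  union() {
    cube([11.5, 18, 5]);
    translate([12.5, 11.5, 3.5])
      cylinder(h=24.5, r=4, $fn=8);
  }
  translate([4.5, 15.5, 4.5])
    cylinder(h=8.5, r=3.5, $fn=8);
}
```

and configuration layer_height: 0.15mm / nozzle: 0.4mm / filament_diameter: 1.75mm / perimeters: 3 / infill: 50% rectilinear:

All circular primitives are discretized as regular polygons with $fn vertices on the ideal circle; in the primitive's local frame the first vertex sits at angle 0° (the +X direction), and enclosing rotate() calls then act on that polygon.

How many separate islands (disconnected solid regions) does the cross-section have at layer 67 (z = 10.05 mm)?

1

At z = 10.05 mm: the cube does not reach this height (z outside [0, 5]); the r=4 cylinder at (12.5, 11.5) contributes a regular 8-gon of circumradius 4; Merging all regions: only the r=4 cylinder at (12.5, 11.5) is present, so the union is just that shape — 1 connected region; the r=3.5 cylinder at (4.5, 15.5) contributes a regular 8-gon of circumradius 3.5; After the difference (first − rest): starting from that combined region, the r=3.5 cylinder at (4.5, 15.5) misses the remaining region (no effect) — 1 connected region. Overall, the cross-section is a single solid region. Island count = 1.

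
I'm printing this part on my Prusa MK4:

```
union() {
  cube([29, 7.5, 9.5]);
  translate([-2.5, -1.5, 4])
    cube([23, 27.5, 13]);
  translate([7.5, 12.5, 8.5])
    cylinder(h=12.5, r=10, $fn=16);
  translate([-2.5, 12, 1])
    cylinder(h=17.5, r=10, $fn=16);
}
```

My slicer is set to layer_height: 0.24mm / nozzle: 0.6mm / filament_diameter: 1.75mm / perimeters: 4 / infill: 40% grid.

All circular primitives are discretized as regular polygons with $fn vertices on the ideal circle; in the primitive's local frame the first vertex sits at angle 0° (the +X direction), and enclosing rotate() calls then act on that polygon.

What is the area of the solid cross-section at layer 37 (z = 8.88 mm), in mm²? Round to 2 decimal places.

At z = 8.88 mm: the cube (footprint 29×7.5) is included at this height (area 217.50 mm²); the cube at (-2.5, -1.5) (footprint 23×27.5) is included at this height (area 632.50 mm²); the r=10 cylinder at (7.5, 12.5) contributes a regular 16-gon of circumradius 10 (area = (16/2)·10.000²·sin(360°/16) = 306.15 mm²); the r=10 cylinder at (-2.5, 12) gives a regular 16-gon of circumradius 10 (constant along its height) (area = (16/2)·10.000²·sin(360°/16) = 306.15 mm²); Combining (union): the regions partially overlap — summed areas 1462.29 mm² minus the doubly-counted overlap 612.97 mm² gives 849.32 mm² — area = 849.32 mm². Overall, the cross-section is a single solid region. Net area = 849.32 mm².

849.32 mm²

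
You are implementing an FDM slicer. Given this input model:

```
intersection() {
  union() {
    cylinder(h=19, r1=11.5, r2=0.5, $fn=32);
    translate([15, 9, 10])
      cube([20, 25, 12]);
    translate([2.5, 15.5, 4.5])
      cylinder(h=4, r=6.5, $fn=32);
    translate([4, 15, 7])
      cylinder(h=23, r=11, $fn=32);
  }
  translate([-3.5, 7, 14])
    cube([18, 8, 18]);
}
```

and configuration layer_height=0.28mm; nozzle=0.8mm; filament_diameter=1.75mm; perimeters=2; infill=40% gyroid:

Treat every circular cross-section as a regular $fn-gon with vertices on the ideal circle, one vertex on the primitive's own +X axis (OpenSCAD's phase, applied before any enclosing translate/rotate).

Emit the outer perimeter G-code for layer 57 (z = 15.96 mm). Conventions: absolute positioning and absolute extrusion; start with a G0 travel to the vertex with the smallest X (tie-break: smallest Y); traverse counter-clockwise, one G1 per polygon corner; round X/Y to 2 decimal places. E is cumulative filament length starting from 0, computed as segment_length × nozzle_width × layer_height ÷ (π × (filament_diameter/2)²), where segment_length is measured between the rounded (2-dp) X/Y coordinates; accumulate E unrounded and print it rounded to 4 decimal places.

At z = 15.96 mm: the cone contributes a regular 32-gon of circumradius 2.260 (interpolated between r1=11.5 and r2=0.5 at t=0.840); the cube at (15, 9) (footprint 20×25) is included at this height; the cylinder at (2.5, 15.5) does not reach this height (z outside [4.5, 8.5]); the r=11 cylinder at (4, 15) contributes a regular 32-gon of circumradius 11; Combining (union): the 3 present regions are separate (no shared area or edge), so areas and boundary lengths simply add and each stays a separate island — 3 connected regions; the 18×8 cube at (-3.5, 7) contributes its full rectangle; Keeping only the common overlap: the 18×8 cube at (-3.5, 7) partially overlaps the result so far; clipping to the common part keeps 138.17 mm² — 1 connected region. The outline is a single polygon with 8 vertices. Extrusion per mm of travel: 0.8 × 0.28 / (π × 0.875²) = 0.093128. Accumulating E over each segment gives final E = 4.6500.

G0 X-3.50 Y7.00 Z15.96
G1 X11.51 Y7.00 E1.3979
G1 X11.78 Y7.22 E1.4303
G1 X13.15 Y8.89 E1.6315
G1 X14.16 Y10.79 E1.8318
G1 X14.50 Y11.90 E1.9400
G1 X14.50 Y15.00 E2.2287
G1 X-3.50 Y15.00 E3.9050
G1 X-3.50 Y7.00 E4.6500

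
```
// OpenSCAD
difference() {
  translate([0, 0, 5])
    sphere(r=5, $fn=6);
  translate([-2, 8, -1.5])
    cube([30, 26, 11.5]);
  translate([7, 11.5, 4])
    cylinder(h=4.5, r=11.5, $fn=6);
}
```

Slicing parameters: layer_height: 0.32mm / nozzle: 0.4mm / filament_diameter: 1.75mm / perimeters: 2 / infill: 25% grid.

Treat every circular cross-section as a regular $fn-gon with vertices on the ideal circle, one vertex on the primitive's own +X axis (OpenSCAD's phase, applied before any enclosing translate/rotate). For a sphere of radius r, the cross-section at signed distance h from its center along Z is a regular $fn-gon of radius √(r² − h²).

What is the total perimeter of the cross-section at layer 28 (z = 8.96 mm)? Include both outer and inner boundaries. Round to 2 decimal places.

18.32 mm

At z = 8.96 mm: the sphere: section is a regular 6-gon, circumradius = √(r²−h²) = √(5²−3.96²) = 3.053 (perimeter = 2·6·3.053·sin(180°/6) = 18.32 mm); the cube at (-2, 8) is present — its section is the full 30×26 rectangle (perimeter 112.00 mm); the cylinder at (7, 11.5) does not reach this height (z outside [4, 8.5]); After the difference (first − rest): starting from the r=5 sphere, the 30×26 cube at (-2, 8) misses the remaining region (no effect) — boundary = 18.32 mm. Overall, the cross-section is a single solid region. Total boundary length (outer) = 18.32 mm.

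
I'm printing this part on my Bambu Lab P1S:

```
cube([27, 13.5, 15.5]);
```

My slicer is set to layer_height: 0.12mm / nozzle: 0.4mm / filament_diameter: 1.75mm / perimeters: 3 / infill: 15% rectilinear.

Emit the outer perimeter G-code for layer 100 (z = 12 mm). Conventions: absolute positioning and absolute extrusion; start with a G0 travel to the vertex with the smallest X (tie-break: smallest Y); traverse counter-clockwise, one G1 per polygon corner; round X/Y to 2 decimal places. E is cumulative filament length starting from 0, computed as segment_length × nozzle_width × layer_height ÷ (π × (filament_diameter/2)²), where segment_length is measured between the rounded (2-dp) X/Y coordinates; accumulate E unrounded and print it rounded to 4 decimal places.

G0 X0.00 Y0.00 Z12.00
G1 X27.00 Y0.00 E0.5388
G1 X27.00 Y13.50 E0.8082
G1 X0.00 Y13.50 E1.3470
G1 X0.00 Y0.00 E1.6164

At z = 12 mm: the cube (footprint 27×13.5) is included at this height. The outline is a single polygon with 4 vertices. Extrusion per mm of travel: 0.4 × 0.12 / (π × 0.875²) = 0.019956. Accumulating E over each segment gives final E = 1.6164.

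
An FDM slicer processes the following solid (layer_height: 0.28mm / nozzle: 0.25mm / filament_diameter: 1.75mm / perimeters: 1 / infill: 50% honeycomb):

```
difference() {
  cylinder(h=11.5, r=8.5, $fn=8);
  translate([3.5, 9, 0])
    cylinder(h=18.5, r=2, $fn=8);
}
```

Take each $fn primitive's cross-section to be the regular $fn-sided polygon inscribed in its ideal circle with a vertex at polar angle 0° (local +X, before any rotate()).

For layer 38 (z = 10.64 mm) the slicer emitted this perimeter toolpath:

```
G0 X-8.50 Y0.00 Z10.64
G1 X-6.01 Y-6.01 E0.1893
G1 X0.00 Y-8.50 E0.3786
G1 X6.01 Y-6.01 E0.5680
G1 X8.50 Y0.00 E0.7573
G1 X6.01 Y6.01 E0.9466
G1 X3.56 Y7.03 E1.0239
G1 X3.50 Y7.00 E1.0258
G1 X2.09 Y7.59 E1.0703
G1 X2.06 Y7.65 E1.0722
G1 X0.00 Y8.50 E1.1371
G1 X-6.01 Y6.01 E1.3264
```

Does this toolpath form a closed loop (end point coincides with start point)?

no

Start point (G0): (-8.50, 0.00). End point (last G1): the path does not return to the start — open.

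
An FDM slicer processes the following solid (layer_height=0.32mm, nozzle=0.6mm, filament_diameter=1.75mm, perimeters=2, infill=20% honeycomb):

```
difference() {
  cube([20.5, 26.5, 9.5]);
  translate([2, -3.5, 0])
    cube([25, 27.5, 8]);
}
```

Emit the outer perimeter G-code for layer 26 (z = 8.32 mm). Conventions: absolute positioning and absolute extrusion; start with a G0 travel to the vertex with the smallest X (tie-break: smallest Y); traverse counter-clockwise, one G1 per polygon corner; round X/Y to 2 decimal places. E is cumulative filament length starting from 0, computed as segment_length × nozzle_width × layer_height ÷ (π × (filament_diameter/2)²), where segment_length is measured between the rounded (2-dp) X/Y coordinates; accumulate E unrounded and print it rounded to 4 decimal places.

At z = 8.32 mm: the cube (footprint 20.5×26.5) is included at this height; the cube at (2, -3.5) does not reach this height (z outside [0, 8]); Subtracting the remaining from the first: none of the subtracted shapes is present at this height, so the 20.5×26.5 cube is unchanged — 1 connected region. The outline is a single polygon with 4 vertices. Extrusion per mm of travel: 0.6 × 0.32 / (π × 0.875²) = 0.079824. Accumulating E over each segment gives final E = 7.5035.

G0 X0.00 Y0.00 Z8.32
G1 X20.50 Y0.00 E1.6364
G1 X20.50 Y26.50 E3.7517
G1 X0.00 Y26.50 E5.3881
G1 X0.00 Y0.00 E7.5035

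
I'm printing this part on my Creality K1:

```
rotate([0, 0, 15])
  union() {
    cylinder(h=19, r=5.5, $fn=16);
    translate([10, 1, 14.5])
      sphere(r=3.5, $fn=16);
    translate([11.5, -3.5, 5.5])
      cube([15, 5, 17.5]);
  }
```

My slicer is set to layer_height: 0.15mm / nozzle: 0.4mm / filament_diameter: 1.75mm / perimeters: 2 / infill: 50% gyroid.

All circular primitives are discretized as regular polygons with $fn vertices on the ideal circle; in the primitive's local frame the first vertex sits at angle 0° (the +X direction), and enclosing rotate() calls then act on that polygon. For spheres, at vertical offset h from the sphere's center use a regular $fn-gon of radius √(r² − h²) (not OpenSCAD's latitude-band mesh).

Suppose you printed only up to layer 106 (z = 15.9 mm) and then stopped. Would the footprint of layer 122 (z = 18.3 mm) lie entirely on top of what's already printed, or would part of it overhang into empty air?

Compare the two slices. At z = 15.9: the r=5.5 cylinder contributes a regular 16-gon of circumradius 5.5 (area = (16/2)·5.500²·sin(360°/16) = 92.61 mm²); the r=3.5 sphere at (10, 1) slices to a regular 16-gon of circumradius 3.208 (√(r²−h²) with h=1.4 from center) (area = (16/2)·3.208²·sin(360°/16) = 31.50 mm²); the 15×5 cube at (11.5, -3.5) contributes its full rectangle (area 75.00 mm²); Taking the union: the regions partially overlap — summed areas 199.11 mm² minus the doubly-counted overlap 4.13 mm² gives 194.98 mm² — area = 194.98 mm²; (whole slice rotated 15° about Z — lengths, areas and connectivity unchanged). At z = 18.3: the r=5.5 cylinder contributes a regular 16-gon of circumradius 5.5 (area = (16/2)·5.500²·sin(360°/16) = 92.61 mm²); the sphere at (10, 1) is not intersected at this z (|z−center|=3.800 > r=3.5); the cube at (11.5, -3.5) is present — its section is the full 15×5 rectangle (area 75.00 mm²); Merging all regions: the 2 present regions are separate (no shared area or edge), so areas and boundary lengths simply add and each stays a separate island — area = 167.61 mm²; (whole slice rotated 15° about Z — lengths, areas and connectivity unchanged). Checking containment: the cross-section at z = 18.3 is a subset of the cross-section at z = 15.9.

entirely on top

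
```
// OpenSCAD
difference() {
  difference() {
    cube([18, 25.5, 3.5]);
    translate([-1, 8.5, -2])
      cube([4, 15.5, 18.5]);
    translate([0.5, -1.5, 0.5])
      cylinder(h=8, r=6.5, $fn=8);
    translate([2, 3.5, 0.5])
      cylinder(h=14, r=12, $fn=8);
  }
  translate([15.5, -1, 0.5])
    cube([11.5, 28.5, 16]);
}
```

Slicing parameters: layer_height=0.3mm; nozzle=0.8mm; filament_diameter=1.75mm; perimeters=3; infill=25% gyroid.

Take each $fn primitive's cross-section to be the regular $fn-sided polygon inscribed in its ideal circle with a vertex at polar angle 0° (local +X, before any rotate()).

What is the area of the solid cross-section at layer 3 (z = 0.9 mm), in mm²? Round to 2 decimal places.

197.26 mm²

At z = 0.9 mm: the cube is present — its section is the full 18×25.5 rectangle (area 459.00 mm²); the 4×15.5 cube at (-1, 8.5) contributes its full rectangle (area 62.00 mm²); the cylinder at (0.5, -1.5): section is a regular 8-gon, circumradius r=6.5 (area = (8/2)·6.500²·sin(360°/8) = 119.50 mm²); the r=12 cylinder at (2, 3.5) contributes a regular 8-gon of circumradius 12 (area = (8/2)·12.000²·sin(360°/8) = 407.29 mm²); Subtracting the remaining from the first: starting from the 18×25.5 cube (459.00 mm²), the 4×15.5 cube at (-1, 8.5) partially overlaps it — only the 46.50 mm² overlap (of its 62.00 mm²) is removed, clipping the outline; the r=6.5 cylinder at (0.5, -1.5) partially overlaps it — only the 23.04 mm² overlap (of its 119.50 mm²) is removed, clipping the outline; the r=12 cylinder at (2, 3.5) partially overlaps it — only the 128.45 mm² overlap (of its 407.29 mm²) is removed, clipping the outline — area = 261.01 mm²; the cube at (15.5, -1) (footprint 11.5×28.5) is included at this height (area 327.75 mm²); Subtracting the remaining from the first: starting from that combined region (261.01 mm²), the 11.5×28.5 cube at (15.5, -1) partially overlaps it — only the 63.75 mm² overlap (of its 327.75 mm²) is removed, clipping the outline — area = 197.26 mm². Overall, the cross-section is a single solid region. Net area = 197.26 mm².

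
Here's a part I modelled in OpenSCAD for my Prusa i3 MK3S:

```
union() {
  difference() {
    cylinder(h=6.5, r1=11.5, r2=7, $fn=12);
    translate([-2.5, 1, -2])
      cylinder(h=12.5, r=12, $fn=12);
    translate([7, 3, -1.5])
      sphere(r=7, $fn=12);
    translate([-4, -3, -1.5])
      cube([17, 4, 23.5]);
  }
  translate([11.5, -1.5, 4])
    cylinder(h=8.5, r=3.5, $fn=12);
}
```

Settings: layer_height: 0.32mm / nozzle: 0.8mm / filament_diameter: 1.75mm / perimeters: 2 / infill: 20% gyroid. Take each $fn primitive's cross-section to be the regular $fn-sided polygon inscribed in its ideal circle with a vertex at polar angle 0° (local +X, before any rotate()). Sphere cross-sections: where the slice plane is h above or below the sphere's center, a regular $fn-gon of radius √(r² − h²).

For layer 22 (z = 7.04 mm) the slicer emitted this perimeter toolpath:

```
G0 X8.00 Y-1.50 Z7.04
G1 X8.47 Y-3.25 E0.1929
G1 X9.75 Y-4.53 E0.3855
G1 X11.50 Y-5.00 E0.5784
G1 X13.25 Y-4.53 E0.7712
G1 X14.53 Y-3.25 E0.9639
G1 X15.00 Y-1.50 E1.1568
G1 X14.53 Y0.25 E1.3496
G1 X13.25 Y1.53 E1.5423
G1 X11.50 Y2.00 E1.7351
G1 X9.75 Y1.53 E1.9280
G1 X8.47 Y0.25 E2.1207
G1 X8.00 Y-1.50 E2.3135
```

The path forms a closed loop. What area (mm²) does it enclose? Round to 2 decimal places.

36.74 mm²

Apply the shoelace formula to the sequence of (X, Y) vertices; enclosed area = 36.74 mm².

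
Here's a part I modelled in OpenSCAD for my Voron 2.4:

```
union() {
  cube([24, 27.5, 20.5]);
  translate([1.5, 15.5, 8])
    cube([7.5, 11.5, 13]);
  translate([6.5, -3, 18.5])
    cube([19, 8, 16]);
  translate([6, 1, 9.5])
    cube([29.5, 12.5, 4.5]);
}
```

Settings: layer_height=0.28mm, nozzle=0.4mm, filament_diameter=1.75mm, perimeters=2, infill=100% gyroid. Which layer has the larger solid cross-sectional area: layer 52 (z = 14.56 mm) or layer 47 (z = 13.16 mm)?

Layer 52 (z = 14.56): the 24×27.5 cube contributes its full rectangle (area 660.00 mm²); the 7.5×11.5 cube at (1.5, 15.5) contributes its full rectangle (area 86.25 mm²); the cube at (6.5, -3) is not intersected at this z (z outside [18.5, 34.5]); the cube at (6, 1) is absent (z outside [9.5, 14]); Combining (union): the 7.5×11.5 cube at (1.5, 15.5) lies entirely inside the 24×27.5 cube, so the union is just the 24×27.5 cube — area = 660.00 mm². So its area = 660.00 mm². Layer 47 (z = 13.16): the 24×27.5 cube contributes its full rectangle (area 660.00 mm²); the cube at (1.5, 15.5) is present — its section is the full 7.5×11.5 rectangle (area 86.25 mm²); the cube at (6.5, -3) is not intersected at this z (z outside [18.5, 34.5]); the cube at (6, 1) (footprint 29.5×12.5) is included at this height (area 368.75 mm²); Merging all regions: the regions partially overlap — summed areas 1115.00 mm² minus the doubly-counted overlap 311.25 mm² gives 803.75 mm² — area = 803.75 mm². So its area = 803.75 mm². Layer 47 is larger (803.75 vs 660.00 mm²).

layer 47 (z = 13.16 mm)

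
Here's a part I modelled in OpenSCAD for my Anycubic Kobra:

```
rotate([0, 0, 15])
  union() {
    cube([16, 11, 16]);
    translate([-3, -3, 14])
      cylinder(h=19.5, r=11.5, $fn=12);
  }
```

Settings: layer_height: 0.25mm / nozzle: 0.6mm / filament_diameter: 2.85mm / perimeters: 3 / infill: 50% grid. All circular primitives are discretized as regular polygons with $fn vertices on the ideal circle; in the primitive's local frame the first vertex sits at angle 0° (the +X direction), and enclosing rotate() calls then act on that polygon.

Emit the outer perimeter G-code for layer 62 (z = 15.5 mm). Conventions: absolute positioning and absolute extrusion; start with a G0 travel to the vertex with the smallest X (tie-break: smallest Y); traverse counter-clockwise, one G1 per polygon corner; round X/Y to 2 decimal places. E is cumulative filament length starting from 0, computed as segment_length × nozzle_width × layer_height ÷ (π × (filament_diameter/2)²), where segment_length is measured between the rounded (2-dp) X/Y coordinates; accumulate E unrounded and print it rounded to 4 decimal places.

G0 X-13.23 Y-6.65 Z15.50
G1 X-10.25 Y-11.81 E0.1401
G1 X-5.10 Y-14.78 E0.2799
G1 X0.86 Y-14.78 E0.4200
G1 X6.01 Y-11.81 E0.5598
G1 X8.99 Y-6.65 E0.6999
G1 X8.99 Y-0.70 E0.8398
G1 X7.43 Y1.99 E0.9129
G1 X15.45 Y4.14 E1.1082
G1 X12.61 Y14.77 E1.3669
G1 X-2.85 Y10.63 E1.7432
G1 X-1.99 Y7.43 E1.8211
G1 X-5.10 Y7.43 E1.8943
G1 X-10.25 Y4.46 E2.0340
G1 X-13.23 Y-0.70 E2.1741
G1 X-13.23 Y-6.65 E2.3141

At z = 15.5 mm: the 16×11 cube contributes its full rectangle; the cylinder at (-3, -3): section is a regular 12-gon, circumradius r=11.5; Merging all regions: the regions partially overlap (shared area 41.60 mm²), so overlapping operands fuse into one piece — 1 connected region; (whole slice rotated 15° about Z — lengths, areas and connectivity unchanged). The outline is a single polygon with 15 vertices. Extrusion per mm of travel: 0.6 × 0.25 / (π × 1.425²) = 0.023513. Accumulating E over each segment gives final E = 2.3141.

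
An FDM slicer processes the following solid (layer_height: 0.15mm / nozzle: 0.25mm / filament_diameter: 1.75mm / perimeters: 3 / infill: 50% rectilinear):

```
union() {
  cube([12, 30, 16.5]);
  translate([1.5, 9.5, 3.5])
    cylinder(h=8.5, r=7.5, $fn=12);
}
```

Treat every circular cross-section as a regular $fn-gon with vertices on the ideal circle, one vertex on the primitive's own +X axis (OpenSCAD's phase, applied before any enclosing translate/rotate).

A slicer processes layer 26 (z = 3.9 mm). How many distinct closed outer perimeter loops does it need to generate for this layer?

At z = 3.9 mm: the cube (footprint 12×30) is included at this height; the cylinder at (1.5, 9.5): section is a regular 12-gon, circumradius r=7.5; Merging all regions: the regions partially overlap (shared area 106.27 mm²), so overlapping operands fuse into one piece — 1 connected region. The result has 1 disconnected region.

1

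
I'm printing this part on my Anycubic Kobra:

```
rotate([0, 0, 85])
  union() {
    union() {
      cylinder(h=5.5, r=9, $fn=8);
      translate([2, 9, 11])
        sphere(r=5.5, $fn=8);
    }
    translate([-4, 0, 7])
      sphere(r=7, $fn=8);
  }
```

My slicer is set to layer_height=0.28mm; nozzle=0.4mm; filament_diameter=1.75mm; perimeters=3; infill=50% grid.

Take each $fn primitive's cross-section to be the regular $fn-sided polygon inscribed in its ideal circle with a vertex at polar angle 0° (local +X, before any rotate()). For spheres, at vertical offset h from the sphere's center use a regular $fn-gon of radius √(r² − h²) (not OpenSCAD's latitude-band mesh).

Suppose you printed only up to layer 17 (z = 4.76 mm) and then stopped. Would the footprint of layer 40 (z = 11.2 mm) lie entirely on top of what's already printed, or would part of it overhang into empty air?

part overhangs

Compare the two slices. At z = 4.76: the cylinder: section is a regular 8-gon, circumradius r=9 (area = (8/2)·9.000²·sin(360°/8) = 229.10 mm²); the sphere at (2, 9) does not reach this height (|z−center|=6.240 > r=5.5); Taking the union: only the r=9 cylinder is present, so the union is just that shape — area = 229.10 mm²; the sphere at (-4, 0): section is a regular 8-gon, circumradius = √(r²−h²) = √(7²−2.24²) = 6.632 (area = (8/2)·6.632²·sin(360°/8) = 124.40 mm²); Combining (union): the regions partially overlap — summed areas 353.50 mm² minus the doubly-counted overlap 107.76 mm² gives 245.74 mm² — area = 245.74 mm²; (rotated 85° about Z; rotation is an isometry so areas/perimeters/island counts are preserved). At z = 11.2: the cylinder does not reach this height (z outside [0, 5.5]); the r=5.5 sphere at (2, 9) contributes a regular 8-gon of circumradius √(5.5²−0.2²) = 5.496 (area = (8/2)·5.496²·sin(360°/8) = 85.45 mm²); Taking the union: only the r=5.5 sphere at (2, 9) is present, so the union is just that shape — area = 85.45 mm²; the r=7 sphere at (-4, 0) slices to a regular 8-gon of circumradius 5.600 (√(r²−h²) with h=4.2 from center) (area = (8/2)·5.600²·sin(360°/8) = 88.70 mm²); Taking the union: the 2 present regions are separate (no shared area or edge), so areas and boundary lengths simply add and each stays a separate island — area = 174.15 mm²; (whole slice rotated 85° about Z — lengths, areas and connectivity unchanged). Checking containment: at z = 11.2 the cross-section extends beyond the z = 4.76 cross-section by about 54.82 mm².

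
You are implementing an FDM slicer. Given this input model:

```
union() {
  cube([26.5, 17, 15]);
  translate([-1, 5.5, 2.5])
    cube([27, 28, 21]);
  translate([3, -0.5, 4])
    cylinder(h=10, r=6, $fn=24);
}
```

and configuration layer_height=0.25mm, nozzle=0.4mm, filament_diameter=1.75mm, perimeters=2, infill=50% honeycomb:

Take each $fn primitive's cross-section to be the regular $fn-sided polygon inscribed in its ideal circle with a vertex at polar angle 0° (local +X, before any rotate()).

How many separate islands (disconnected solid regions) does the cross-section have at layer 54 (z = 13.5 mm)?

At z = 13.5 mm: the cube is present — its section is the full 26.5×17 rectangle; the cube at (-1, 5.5) is present — its section is the full 27×28 rectangle; the cylinder at (3, -0.5): section is a regular 24-gon, circumradius r=6; Taking the union: the regions partially overlap (shared area 339.58 mm²), so overlapping operands fuse into one piece — 1 connected region. Overall, the cross-section is a single solid region. Island count = 1.

1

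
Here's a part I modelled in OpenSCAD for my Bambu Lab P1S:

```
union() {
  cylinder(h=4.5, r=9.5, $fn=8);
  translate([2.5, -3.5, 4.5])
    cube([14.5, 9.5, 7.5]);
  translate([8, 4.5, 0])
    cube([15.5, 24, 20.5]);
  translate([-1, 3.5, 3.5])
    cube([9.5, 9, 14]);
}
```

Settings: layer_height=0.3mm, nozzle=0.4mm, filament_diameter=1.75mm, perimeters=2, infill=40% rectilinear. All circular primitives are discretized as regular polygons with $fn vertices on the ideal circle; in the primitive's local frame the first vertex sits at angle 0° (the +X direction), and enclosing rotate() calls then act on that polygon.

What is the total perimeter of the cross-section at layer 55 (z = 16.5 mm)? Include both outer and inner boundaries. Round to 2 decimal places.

At z = 16.5 mm: the cylinder is absent (z outside [0, 4.5]); the cube at (2.5, -3.5) is not intersected at this z (z outside [4.5, 12]); the cube at (8, 4.5) (footprint 15.5×24) is included at this height (perimeter 79.00 mm); the 9.5×9 cube at (-1, 3.5) contributes its full rectangle (perimeter 37.00 mm); Taking the union: the regions partially overlap (shared area 4.00 mm²), so the edge portions inside another operand are dropped and the merged outline is re-measured after clipping — boundary = 99.00 mm. Overall, the cross-section is a single solid region. Total boundary length (outer) = 99.00 mm.

99.00 mm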